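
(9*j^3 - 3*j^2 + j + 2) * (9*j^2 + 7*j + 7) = 81*j^5 + 36*j^4 + 51*j^3 + 4*j^2 + 21*j + 14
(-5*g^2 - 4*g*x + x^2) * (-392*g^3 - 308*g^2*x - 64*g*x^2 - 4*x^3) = 1960*g^5 + 3108*g^4*x + 1160*g^3*x^2 - 32*g^2*x^3 - 48*g*x^4 - 4*x^5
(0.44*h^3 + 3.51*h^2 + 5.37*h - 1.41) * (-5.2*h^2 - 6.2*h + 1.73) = -2.288*h^5 - 20.98*h^4 - 48.9248*h^3 - 19.8897*h^2 + 18.0321*h - 2.4393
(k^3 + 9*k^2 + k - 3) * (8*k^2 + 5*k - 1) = 8*k^5 + 77*k^4 + 52*k^3 - 28*k^2 - 16*k + 3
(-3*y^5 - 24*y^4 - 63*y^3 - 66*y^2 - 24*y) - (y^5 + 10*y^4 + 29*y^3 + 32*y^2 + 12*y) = -4*y^5 - 34*y^4 - 92*y^3 - 98*y^2 - 36*y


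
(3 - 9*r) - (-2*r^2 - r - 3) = 2*r^2 - 8*r + 6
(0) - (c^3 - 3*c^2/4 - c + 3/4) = -c^3 + 3*c^2/4 + c - 3/4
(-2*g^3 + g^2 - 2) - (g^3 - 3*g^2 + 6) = -3*g^3 + 4*g^2 - 8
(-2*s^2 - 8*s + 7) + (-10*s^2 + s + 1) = -12*s^2 - 7*s + 8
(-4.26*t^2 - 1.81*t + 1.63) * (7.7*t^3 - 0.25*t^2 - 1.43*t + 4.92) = -32.802*t^5 - 12.872*t^4 + 19.0953*t^3 - 18.7784*t^2 - 11.2361*t + 8.0196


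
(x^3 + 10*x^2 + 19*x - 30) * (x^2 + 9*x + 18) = x^5 + 19*x^4 + 127*x^3 + 321*x^2 + 72*x - 540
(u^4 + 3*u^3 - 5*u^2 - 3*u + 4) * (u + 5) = u^5 + 8*u^4 + 10*u^3 - 28*u^2 - 11*u + 20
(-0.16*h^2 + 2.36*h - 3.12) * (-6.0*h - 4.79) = 0.96*h^3 - 13.3936*h^2 + 7.4156*h + 14.9448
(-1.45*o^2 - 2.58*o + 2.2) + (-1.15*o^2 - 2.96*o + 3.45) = -2.6*o^2 - 5.54*o + 5.65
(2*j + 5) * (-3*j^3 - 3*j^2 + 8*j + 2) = -6*j^4 - 21*j^3 + j^2 + 44*j + 10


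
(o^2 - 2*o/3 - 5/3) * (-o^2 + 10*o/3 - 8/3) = -o^4 + 4*o^3 - 29*o^2/9 - 34*o/9 + 40/9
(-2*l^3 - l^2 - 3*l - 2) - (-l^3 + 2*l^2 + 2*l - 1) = -l^3 - 3*l^2 - 5*l - 1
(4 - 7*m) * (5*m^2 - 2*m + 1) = -35*m^3 + 34*m^2 - 15*m + 4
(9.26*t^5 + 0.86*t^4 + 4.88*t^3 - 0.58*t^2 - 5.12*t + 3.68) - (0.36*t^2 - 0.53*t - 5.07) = 9.26*t^5 + 0.86*t^4 + 4.88*t^3 - 0.94*t^2 - 4.59*t + 8.75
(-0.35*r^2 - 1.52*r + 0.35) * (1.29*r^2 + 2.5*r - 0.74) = -0.4515*r^4 - 2.8358*r^3 - 3.0895*r^2 + 1.9998*r - 0.259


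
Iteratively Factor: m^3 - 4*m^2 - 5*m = (m - 5)*(m^2 + m) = (m - 5)*(m + 1)*(m)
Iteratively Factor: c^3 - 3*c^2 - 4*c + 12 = (c - 2)*(c^2 - c - 6) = (c - 2)*(c + 2)*(c - 3)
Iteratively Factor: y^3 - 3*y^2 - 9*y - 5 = (y + 1)*(y^2 - 4*y - 5) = (y + 1)^2*(y - 5)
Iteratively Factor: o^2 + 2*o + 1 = (o + 1)*(o + 1)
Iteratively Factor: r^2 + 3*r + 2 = (r + 1)*(r + 2)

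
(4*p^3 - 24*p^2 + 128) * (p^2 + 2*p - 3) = 4*p^5 - 16*p^4 - 60*p^3 + 200*p^2 + 256*p - 384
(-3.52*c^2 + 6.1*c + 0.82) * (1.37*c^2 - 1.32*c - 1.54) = -4.8224*c^4 + 13.0034*c^3 - 1.5078*c^2 - 10.4764*c - 1.2628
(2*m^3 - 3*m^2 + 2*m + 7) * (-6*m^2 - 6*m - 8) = -12*m^5 + 6*m^4 - 10*m^3 - 30*m^2 - 58*m - 56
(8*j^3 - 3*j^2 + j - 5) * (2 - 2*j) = -16*j^4 + 22*j^3 - 8*j^2 + 12*j - 10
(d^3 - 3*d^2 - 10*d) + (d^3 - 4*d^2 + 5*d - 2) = 2*d^3 - 7*d^2 - 5*d - 2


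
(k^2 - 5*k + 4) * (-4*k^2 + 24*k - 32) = -4*k^4 + 44*k^3 - 168*k^2 + 256*k - 128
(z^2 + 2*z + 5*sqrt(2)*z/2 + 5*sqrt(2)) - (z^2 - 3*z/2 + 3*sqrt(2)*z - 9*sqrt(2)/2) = -sqrt(2)*z/2 + 7*z/2 + 19*sqrt(2)/2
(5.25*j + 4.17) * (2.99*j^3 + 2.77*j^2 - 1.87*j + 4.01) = 15.6975*j^4 + 27.0108*j^3 + 1.7334*j^2 + 13.2546*j + 16.7217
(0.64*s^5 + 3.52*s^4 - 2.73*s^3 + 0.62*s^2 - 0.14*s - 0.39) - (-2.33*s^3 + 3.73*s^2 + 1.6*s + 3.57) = 0.64*s^5 + 3.52*s^4 - 0.4*s^3 - 3.11*s^2 - 1.74*s - 3.96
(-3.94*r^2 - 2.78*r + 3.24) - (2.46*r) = -3.94*r^2 - 5.24*r + 3.24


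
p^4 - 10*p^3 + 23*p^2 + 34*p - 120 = (p - 5)*(p - 4)*(p - 3)*(p + 2)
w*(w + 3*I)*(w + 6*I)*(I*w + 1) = I*w^4 - 8*w^3 - 9*I*w^2 - 18*w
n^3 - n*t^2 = n*(n - t)*(n + t)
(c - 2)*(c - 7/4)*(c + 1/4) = c^3 - 7*c^2/2 + 41*c/16 + 7/8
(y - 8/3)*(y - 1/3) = y^2 - 3*y + 8/9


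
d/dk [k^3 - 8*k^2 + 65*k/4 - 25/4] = 3*k^2 - 16*k + 65/4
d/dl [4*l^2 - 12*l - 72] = 8*l - 12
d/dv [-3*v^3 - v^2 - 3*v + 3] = -9*v^2 - 2*v - 3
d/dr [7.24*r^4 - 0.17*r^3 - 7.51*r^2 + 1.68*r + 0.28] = 28.96*r^3 - 0.51*r^2 - 15.02*r + 1.68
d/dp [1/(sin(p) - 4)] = -cos(p)/(sin(p) - 4)^2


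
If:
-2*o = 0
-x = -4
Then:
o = 0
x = 4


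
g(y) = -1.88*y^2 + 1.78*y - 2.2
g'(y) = 1.78 - 3.76*y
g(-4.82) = -54.46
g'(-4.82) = 19.90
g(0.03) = -2.15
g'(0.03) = 1.67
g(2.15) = -7.06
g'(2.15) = -6.30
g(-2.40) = -17.30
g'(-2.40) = 10.80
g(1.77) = -4.94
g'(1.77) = -4.88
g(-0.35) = -3.05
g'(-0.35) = 3.10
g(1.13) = -2.59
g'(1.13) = -2.47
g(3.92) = -24.11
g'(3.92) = -12.96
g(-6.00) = -80.56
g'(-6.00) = 24.34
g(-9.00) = -170.50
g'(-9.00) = 35.62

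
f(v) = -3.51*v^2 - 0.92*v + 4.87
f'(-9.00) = 62.26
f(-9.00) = -271.16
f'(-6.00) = 41.20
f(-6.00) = -115.97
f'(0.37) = -3.52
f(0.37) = 4.05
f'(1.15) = -8.99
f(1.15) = -0.83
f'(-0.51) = 2.66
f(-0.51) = 4.43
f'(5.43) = -39.04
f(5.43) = -103.62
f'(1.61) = -12.22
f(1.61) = -5.71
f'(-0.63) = 3.50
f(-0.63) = 4.06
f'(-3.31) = 22.32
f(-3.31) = -30.54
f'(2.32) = -17.21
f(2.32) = -16.16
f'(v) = -7.02*v - 0.92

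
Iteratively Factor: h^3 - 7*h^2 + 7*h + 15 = (h - 3)*(h^2 - 4*h - 5) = (h - 5)*(h - 3)*(h + 1)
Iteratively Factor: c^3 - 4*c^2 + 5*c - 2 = (c - 2)*(c^2 - 2*c + 1) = (c - 2)*(c - 1)*(c - 1)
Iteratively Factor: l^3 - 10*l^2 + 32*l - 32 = (l - 4)*(l^2 - 6*l + 8) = (l - 4)^2*(l - 2)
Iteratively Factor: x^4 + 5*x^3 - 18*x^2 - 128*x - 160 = (x + 4)*(x^3 + x^2 - 22*x - 40) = (x + 4)^2*(x^2 - 3*x - 10) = (x + 2)*(x + 4)^2*(x - 5)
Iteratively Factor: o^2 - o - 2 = (o - 2)*(o + 1)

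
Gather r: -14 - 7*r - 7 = -7*r - 21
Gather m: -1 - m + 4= 3 - m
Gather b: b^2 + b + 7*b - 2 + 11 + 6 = b^2 + 8*b + 15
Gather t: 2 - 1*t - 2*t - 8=-3*t - 6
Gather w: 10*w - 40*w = -30*w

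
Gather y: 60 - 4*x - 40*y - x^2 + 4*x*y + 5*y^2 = -x^2 - 4*x + 5*y^2 + y*(4*x - 40) + 60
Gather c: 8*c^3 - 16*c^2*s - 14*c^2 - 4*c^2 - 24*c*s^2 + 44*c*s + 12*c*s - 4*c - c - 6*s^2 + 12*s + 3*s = 8*c^3 + c^2*(-16*s - 18) + c*(-24*s^2 + 56*s - 5) - 6*s^2 + 15*s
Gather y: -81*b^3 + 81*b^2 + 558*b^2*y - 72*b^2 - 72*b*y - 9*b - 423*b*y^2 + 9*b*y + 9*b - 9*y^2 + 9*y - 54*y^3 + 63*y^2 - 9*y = -81*b^3 + 9*b^2 - 54*y^3 + y^2*(54 - 423*b) + y*(558*b^2 - 63*b)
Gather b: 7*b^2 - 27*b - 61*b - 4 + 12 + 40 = 7*b^2 - 88*b + 48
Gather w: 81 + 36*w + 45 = 36*w + 126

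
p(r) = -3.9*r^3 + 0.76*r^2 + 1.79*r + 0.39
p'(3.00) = -98.95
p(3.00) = -92.70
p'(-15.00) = -2653.51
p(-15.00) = 13307.04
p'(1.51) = -22.59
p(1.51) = -8.60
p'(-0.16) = 1.25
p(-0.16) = 0.14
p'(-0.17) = 1.19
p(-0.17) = 0.13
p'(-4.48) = -239.84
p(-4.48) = 358.29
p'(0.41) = 0.45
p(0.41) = 0.98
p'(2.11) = -47.09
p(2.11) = -29.09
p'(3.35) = -124.42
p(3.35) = -131.71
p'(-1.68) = -33.79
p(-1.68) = 18.02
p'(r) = -11.7*r^2 + 1.52*r + 1.79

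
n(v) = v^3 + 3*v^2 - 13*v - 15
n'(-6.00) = 59.00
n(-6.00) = -45.00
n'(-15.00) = 572.00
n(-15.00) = -2520.00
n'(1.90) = 9.23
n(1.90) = -22.01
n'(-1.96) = -13.24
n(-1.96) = 14.48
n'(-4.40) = 18.68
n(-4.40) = 15.10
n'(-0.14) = -13.78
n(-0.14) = -13.12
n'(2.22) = 15.11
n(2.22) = -18.13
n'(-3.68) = 5.55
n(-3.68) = 23.63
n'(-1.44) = -15.42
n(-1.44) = 6.95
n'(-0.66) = -15.65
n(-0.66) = -5.40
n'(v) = 3*v^2 + 6*v - 13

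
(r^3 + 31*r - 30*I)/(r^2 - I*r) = r + I + 30/r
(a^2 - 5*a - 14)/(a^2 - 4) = (a - 7)/(a - 2)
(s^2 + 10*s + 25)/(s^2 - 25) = (s + 5)/(s - 5)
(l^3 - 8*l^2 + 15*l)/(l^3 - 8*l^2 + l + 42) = l*(l - 5)/(l^2 - 5*l - 14)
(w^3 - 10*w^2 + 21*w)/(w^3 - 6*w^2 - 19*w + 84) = w/(w + 4)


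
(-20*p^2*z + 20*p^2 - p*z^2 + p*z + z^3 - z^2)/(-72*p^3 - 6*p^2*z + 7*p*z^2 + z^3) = (-5*p*z + 5*p + z^2 - z)/(-18*p^2 + 3*p*z + z^2)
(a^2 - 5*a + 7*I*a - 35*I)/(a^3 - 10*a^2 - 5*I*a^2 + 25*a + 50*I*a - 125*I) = (a + 7*I)/(a^2 - 5*a*(1 + I) + 25*I)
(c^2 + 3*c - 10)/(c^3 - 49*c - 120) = (c - 2)/(c^2 - 5*c - 24)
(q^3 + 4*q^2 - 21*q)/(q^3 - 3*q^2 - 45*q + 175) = q*(q - 3)/(q^2 - 10*q + 25)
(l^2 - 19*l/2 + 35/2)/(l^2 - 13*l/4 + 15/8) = 4*(l - 7)/(4*l - 3)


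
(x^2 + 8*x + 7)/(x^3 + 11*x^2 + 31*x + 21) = 1/(x + 3)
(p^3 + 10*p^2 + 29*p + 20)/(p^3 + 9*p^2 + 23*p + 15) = (p + 4)/(p + 3)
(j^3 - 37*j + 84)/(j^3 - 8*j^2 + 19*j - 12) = (j + 7)/(j - 1)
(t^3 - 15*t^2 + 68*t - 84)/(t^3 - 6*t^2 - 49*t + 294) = (t - 2)/(t + 7)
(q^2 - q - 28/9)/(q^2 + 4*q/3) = (q - 7/3)/q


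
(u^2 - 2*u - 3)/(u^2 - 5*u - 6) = (u - 3)/(u - 6)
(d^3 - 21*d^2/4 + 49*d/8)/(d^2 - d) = (8*d^2 - 42*d + 49)/(8*(d - 1))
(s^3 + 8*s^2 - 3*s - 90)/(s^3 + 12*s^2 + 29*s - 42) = (s^2 + 2*s - 15)/(s^2 + 6*s - 7)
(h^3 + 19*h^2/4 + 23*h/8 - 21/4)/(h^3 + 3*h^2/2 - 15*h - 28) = (h - 3/4)/(h - 4)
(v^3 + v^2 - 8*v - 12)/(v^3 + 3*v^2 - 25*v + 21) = (v^2 + 4*v + 4)/(v^2 + 6*v - 7)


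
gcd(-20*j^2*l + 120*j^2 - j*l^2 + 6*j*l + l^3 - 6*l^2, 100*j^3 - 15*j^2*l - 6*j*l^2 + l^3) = 20*j^2 + j*l - l^2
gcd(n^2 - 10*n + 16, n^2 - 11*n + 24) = n - 8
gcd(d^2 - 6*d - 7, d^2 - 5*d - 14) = d - 7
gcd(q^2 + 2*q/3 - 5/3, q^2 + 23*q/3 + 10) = q + 5/3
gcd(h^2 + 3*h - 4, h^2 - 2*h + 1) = h - 1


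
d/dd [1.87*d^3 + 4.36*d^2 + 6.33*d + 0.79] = 5.61*d^2 + 8.72*d + 6.33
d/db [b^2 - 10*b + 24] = 2*b - 10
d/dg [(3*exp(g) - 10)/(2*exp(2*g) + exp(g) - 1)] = (-(3*exp(g) - 10)*(4*exp(g) + 1) + 6*exp(2*g) + 3*exp(g) - 3)*exp(g)/(2*exp(2*g) + exp(g) - 1)^2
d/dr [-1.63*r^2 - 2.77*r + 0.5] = -3.26*r - 2.77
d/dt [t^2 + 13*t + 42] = 2*t + 13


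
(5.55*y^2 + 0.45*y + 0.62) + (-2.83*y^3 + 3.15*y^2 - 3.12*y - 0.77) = -2.83*y^3 + 8.7*y^2 - 2.67*y - 0.15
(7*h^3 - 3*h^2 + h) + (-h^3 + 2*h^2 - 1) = 6*h^3 - h^2 + h - 1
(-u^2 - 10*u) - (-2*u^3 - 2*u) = 2*u^3 - u^2 - 8*u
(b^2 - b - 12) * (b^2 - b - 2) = b^4 - 2*b^3 - 13*b^2 + 14*b + 24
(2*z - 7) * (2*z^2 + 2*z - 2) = 4*z^3 - 10*z^2 - 18*z + 14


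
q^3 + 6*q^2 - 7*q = q*(q - 1)*(q + 7)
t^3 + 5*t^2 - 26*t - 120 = (t - 5)*(t + 4)*(t + 6)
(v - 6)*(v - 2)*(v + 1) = v^3 - 7*v^2 + 4*v + 12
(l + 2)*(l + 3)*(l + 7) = l^3 + 12*l^2 + 41*l + 42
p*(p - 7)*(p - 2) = p^3 - 9*p^2 + 14*p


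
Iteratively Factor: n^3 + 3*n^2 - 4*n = (n + 4)*(n^2 - n) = n*(n + 4)*(n - 1)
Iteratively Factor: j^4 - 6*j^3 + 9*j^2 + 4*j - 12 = (j - 2)*(j^3 - 4*j^2 + j + 6) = (j - 2)^2*(j^2 - 2*j - 3) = (j - 2)^2*(j + 1)*(j - 3)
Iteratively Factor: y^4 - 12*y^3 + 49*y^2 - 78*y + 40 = (y - 5)*(y^3 - 7*y^2 + 14*y - 8) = (y - 5)*(y - 1)*(y^2 - 6*y + 8) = (y - 5)*(y - 4)*(y - 1)*(y - 2)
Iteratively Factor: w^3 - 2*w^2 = (w)*(w^2 - 2*w) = w*(w - 2)*(w)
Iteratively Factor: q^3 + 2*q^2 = (q + 2)*(q^2) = q*(q + 2)*(q)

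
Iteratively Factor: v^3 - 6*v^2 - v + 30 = (v - 5)*(v^2 - v - 6) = (v - 5)*(v - 3)*(v + 2)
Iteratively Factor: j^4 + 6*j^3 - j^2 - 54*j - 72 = (j + 4)*(j^3 + 2*j^2 - 9*j - 18) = (j + 2)*(j + 4)*(j^2 - 9) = (j + 2)*(j + 3)*(j + 4)*(j - 3)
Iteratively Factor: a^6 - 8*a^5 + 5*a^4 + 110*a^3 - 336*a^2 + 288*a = (a + 4)*(a^5 - 12*a^4 + 53*a^3 - 102*a^2 + 72*a) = (a - 4)*(a + 4)*(a^4 - 8*a^3 + 21*a^2 - 18*a) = a*(a - 4)*(a + 4)*(a^3 - 8*a^2 + 21*a - 18) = a*(a - 4)*(a - 3)*(a + 4)*(a^2 - 5*a + 6) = a*(a - 4)*(a - 3)^2*(a + 4)*(a - 2)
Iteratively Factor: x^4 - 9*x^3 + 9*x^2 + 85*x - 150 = (x - 5)*(x^3 - 4*x^2 - 11*x + 30) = (x - 5)*(x - 2)*(x^2 - 2*x - 15) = (x - 5)^2*(x - 2)*(x + 3)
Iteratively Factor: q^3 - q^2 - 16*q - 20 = (q + 2)*(q^2 - 3*q - 10) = (q + 2)^2*(q - 5)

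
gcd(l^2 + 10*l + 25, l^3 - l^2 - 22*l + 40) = l + 5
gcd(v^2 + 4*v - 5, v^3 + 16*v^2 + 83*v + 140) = v + 5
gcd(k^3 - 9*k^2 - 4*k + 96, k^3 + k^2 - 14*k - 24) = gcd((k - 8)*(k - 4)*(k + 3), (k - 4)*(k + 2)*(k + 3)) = k^2 - k - 12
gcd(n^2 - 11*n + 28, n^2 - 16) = n - 4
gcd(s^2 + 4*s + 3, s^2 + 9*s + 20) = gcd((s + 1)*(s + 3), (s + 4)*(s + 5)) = 1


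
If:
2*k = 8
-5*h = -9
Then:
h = 9/5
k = 4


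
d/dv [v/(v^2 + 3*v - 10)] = (v^2 - v*(2*v + 3) + 3*v - 10)/(v^2 + 3*v - 10)^2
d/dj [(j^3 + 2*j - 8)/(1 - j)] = (-2*j^3 + 3*j^2 - 6)/(j^2 - 2*j + 1)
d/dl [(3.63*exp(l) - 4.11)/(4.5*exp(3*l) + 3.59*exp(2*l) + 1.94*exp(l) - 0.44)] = (-32.67*exp(3*l) + 42.4533*exp(2*l) + 29.5098*exp(l) + 6.3762)*exp(l)/(20.25*exp(6*l) + 32.31*exp(5*l) + 30.3481*exp(4*l) + 9.9692*exp(3*l) + 0.6044*exp(2*l) - 1.7072*exp(l) + 0.1936)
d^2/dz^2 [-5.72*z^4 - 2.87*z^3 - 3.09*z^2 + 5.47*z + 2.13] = -68.64*z^2 - 17.22*z - 6.18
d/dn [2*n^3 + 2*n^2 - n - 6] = 6*n^2 + 4*n - 1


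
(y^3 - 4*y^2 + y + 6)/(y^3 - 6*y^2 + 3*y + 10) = (y - 3)/(y - 5)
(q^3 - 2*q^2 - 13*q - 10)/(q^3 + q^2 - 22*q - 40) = (q + 1)/(q + 4)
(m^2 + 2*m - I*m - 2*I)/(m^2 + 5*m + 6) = (m - I)/(m + 3)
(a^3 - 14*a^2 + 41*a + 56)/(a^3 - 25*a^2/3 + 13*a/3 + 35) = 3*(a^2 - 7*a - 8)/(3*a^2 - 4*a - 15)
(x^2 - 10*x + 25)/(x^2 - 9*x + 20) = (x - 5)/(x - 4)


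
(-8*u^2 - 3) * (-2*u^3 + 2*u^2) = 16*u^5 - 16*u^4 + 6*u^3 - 6*u^2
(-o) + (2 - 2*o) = 2 - 3*o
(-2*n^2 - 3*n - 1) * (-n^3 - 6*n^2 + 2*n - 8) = 2*n^5 + 15*n^4 + 15*n^3 + 16*n^2 + 22*n + 8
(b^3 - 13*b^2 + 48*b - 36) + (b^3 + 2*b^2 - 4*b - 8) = 2*b^3 - 11*b^2 + 44*b - 44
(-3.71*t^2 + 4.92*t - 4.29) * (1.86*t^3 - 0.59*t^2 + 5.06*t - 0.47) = -6.9006*t^5 + 11.3401*t^4 - 29.6548*t^3 + 29.17*t^2 - 24.0198*t + 2.0163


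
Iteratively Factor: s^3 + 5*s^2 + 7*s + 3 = (s + 1)*(s^2 + 4*s + 3) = (s + 1)*(s + 3)*(s + 1)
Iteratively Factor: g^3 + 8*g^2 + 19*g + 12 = (g + 1)*(g^2 + 7*g + 12) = (g + 1)*(g + 4)*(g + 3)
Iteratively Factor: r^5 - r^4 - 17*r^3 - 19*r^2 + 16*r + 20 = (r - 1)*(r^4 - 17*r^2 - 36*r - 20) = (r - 1)*(r + 1)*(r^3 - r^2 - 16*r - 20) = (r - 5)*(r - 1)*(r + 1)*(r^2 + 4*r + 4) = (r - 5)*(r - 1)*(r + 1)*(r + 2)*(r + 2)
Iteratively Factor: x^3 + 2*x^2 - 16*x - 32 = (x + 2)*(x^2 - 16) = (x - 4)*(x + 2)*(x + 4)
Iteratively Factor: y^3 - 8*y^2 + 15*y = (y - 5)*(y^2 - 3*y) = (y - 5)*(y - 3)*(y)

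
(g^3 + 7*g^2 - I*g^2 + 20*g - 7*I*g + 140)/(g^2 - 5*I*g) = g + 7 + 4*I + 28*I/g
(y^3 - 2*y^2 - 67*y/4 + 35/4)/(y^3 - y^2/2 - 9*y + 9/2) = (2*y^2 - 3*y - 35)/(2*(y^2 - 9))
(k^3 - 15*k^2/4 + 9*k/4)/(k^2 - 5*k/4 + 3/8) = 2*k*(k - 3)/(2*k - 1)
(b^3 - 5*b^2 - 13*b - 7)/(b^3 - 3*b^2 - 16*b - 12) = (b^2 - 6*b - 7)/(b^2 - 4*b - 12)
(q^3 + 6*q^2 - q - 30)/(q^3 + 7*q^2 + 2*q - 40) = (q + 3)/(q + 4)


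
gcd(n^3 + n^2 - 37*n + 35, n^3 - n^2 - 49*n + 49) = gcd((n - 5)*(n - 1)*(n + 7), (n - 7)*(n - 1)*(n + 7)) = n^2 + 6*n - 7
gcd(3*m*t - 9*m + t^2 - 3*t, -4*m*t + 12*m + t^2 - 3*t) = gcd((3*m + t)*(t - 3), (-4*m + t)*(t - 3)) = t - 3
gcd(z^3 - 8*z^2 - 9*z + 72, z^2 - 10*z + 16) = z - 8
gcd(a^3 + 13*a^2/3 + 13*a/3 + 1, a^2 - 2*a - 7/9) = a + 1/3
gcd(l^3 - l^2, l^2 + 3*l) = l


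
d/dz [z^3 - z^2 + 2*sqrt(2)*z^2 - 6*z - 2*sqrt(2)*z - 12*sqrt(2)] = 3*z^2 - 2*z + 4*sqrt(2)*z - 6 - 2*sqrt(2)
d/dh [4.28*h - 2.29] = 4.28000000000000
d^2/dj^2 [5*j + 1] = 0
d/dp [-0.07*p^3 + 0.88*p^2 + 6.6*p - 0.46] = -0.21*p^2 + 1.76*p + 6.6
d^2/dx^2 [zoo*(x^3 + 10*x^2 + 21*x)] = zoo*(x + 1)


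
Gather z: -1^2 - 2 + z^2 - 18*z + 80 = z^2 - 18*z + 77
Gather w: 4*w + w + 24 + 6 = 5*w + 30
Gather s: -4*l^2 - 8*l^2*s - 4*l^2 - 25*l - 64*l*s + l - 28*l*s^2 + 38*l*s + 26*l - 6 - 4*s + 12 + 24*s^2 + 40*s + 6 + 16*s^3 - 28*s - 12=-8*l^2 + 2*l + 16*s^3 + s^2*(24 - 28*l) + s*(-8*l^2 - 26*l + 8)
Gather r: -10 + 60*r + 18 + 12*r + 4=72*r + 12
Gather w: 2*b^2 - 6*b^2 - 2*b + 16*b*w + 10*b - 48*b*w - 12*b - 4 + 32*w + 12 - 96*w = -4*b^2 - 4*b + w*(-32*b - 64) + 8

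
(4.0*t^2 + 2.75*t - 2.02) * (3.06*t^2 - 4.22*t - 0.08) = 12.24*t^4 - 8.465*t^3 - 18.1062*t^2 + 8.3044*t + 0.1616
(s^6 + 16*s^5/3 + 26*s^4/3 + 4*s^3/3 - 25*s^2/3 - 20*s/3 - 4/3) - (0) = s^6 + 16*s^5/3 + 26*s^4/3 + 4*s^3/3 - 25*s^2/3 - 20*s/3 - 4/3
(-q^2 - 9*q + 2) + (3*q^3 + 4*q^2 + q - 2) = 3*q^3 + 3*q^2 - 8*q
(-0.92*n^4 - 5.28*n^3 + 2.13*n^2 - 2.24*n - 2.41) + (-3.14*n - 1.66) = -0.92*n^4 - 5.28*n^3 + 2.13*n^2 - 5.38*n - 4.07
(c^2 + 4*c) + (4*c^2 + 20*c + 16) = 5*c^2 + 24*c + 16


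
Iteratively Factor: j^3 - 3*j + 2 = (j - 1)*(j^2 + j - 2) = (j - 1)^2*(j + 2)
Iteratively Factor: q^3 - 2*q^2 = (q - 2)*(q^2) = q*(q - 2)*(q)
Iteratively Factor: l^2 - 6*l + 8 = (l - 4)*(l - 2)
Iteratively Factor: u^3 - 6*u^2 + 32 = (u + 2)*(u^2 - 8*u + 16) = (u - 4)*(u + 2)*(u - 4)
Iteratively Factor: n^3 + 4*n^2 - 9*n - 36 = (n + 4)*(n^2 - 9) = (n - 3)*(n + 4)*(n + 3)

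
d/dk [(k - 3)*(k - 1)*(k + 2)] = 3*k^2 - 4*k - 5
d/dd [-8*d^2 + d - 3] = 1 - 16*d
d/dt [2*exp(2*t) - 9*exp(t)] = (4*exp(t) - 9)*exp(t)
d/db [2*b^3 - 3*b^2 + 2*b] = 6*b^2 - 6*b + 2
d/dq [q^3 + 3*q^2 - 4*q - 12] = 3*q^2 + 6*q - 4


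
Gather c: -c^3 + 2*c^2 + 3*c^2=-c^3 + 5*c^2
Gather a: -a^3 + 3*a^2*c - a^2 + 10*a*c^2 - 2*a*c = -a^3 + a^2*(3*c - 1) + a*(10*c^2 - 2*c)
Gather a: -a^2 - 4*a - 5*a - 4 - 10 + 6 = -a^2 - 9*a - 8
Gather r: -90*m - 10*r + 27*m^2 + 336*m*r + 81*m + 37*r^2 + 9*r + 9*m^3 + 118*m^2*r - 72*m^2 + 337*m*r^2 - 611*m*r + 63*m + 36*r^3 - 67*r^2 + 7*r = 9*m^3 - 45*m^2 + 54*m + 36*r^3 + r^2*(337*m - 30) + r*(118*m^2 - 275*m + 6)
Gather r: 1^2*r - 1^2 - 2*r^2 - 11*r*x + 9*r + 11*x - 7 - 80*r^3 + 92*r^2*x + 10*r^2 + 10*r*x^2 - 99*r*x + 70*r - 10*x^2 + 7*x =-80*r^3 + r^2*(92*x + 8) + r*(10*x^2 - 110*x + 80) - 10*x^2 + 18*x - 8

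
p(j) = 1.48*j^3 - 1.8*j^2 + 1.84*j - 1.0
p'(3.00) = 31.00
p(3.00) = 28.28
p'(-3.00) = 52.60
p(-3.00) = -62.68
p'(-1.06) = 10.64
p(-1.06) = -6.74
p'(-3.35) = 63.73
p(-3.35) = -83.01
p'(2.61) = 22.69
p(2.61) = 17.85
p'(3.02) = 31.46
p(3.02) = 28.90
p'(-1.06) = 10.64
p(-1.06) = -6.74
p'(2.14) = 14.47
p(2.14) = 9.20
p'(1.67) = 8.21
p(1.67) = 3.95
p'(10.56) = 458.94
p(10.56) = 1560.53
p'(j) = 4.44*j^2 - 3.6*j + 1.84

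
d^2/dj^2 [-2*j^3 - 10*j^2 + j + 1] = -12*j - 20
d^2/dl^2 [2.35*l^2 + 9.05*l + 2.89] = 4.70000000000000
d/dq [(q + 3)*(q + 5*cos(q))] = q - (q + 3)*(5*sin(q) - 1) + 5*cos(q)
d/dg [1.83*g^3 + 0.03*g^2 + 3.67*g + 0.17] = 5.49*g^2 + 0.06*g + 3.67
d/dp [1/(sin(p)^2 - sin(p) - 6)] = (1 - 2*sin(p))*cos(p)/(sin(p) + cos(p)^2 + 5)^2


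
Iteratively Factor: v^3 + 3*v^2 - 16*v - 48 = (v - 4)*(v^2 + 7*v + 12) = (v - 4)*(v + 4)*(v + 3)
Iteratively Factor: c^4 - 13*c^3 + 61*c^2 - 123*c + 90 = (c - 2)*(c^3 - 11*c^2 + 39*c - 45) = (c - 5)*(c - 2)*(c^2 - 6*c + 9) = (c - 5)*(c - 3)*(c - 2)*(c - 3)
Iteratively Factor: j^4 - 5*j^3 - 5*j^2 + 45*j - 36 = (j - 1)*(j^3 - 4*j^2 - 9*j + 36) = (j - 1)*(j + 3)*(j^2 - 7*j + 12) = (j - 3)*(j - 1)*(j + 3)*(j - 4)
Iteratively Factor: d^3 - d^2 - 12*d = (d - 4)*(d^2 + 3*d) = (d - 4)*(d + 3)*(d)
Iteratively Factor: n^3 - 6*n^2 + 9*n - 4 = (n - 1)*(n^2 - 5*n + 4) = (n - 4)*(n - 1)*(n - 1)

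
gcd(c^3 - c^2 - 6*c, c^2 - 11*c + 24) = c - 3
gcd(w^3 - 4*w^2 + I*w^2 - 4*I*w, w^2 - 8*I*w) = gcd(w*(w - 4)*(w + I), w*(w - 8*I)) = w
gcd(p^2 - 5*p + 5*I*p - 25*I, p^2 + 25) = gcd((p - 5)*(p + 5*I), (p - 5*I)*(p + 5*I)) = p + 5*I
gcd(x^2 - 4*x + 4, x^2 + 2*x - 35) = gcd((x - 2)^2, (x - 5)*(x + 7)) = 1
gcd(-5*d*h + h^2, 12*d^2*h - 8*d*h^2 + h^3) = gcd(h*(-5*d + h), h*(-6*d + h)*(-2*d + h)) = h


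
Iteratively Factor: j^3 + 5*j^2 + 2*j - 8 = (j - 1)*(j^2 + 6*j + 8) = (j - 1)*(j + 2)*(j + 4)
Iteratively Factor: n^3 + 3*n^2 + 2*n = (n + 2)*(n^2 + n) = n*(n + 2)*(n + 1)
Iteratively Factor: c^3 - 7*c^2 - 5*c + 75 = (c - 5)*(c^2 - 2*c - 15) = (c - 5)^2*(c + 3)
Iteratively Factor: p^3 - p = (p + 1)*(p^2 - p) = (p - 1)*(p + 1)*(p)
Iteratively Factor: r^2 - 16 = (r + 4)*(r - 4)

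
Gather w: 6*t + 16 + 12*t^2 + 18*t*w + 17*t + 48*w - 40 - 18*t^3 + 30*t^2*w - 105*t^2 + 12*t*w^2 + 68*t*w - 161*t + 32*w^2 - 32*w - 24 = -18*t^3 - 93*t^2 - 138*t + w^2*(12*t + 32) + w*(30*t^2 + 86*t + 16) - 48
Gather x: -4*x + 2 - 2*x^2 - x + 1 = -2*x^2 - 5*x + 3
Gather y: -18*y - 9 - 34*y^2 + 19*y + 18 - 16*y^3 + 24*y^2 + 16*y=-16*y^3 - 10*y^2 + 17*y + 9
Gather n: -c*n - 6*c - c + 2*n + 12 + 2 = -7*c + n*(2 - c) + 14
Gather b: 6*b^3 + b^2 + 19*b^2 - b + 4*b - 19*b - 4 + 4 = 6*b^3 + 20*b^2 - 16*b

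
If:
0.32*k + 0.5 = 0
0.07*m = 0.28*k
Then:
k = -1.56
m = -6.25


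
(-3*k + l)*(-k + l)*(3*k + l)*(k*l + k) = 9*k^4*l + 9*k^4 - 9*k^3*l^2 - 9*k^3*l - k^2*l^3 - k^2*l^2 + k*l^4 + k*l^3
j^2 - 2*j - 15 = (j - 5)*(j + 3)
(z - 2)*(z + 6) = z^2 + 4*z - 12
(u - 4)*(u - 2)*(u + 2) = u^3 - 4*u^2 - 4*u + 16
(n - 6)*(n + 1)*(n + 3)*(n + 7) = n^4 + 5*n^3 - 35*n^2 - 165*n - 126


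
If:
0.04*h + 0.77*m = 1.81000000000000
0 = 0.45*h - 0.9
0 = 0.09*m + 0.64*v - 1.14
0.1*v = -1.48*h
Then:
No Solution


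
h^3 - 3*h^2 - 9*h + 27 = (h - 3)^2*(h + 3)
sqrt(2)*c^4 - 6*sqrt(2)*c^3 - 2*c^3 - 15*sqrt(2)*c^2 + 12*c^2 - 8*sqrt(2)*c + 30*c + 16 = (c - 8)*(c + 1)*(c - sqrt(2))*(sqrt(2)*c + sqrt(2))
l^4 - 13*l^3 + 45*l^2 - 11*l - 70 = (l - 7)*(l - 5)*(l - 2)*(l + 1)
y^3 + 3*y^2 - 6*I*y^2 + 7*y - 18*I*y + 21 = (y + 3)*(y - 7*I)*(y + I)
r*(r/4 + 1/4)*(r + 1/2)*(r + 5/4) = r^4/4 + 11*r^3/16 + 19*r^2/32 + 5*r/32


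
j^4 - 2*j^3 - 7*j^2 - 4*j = j*(j - 4)*(j + 1)^2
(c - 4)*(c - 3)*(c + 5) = c^3 - 2*c^2 - 23*c + 60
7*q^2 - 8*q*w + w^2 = (-7*q + w)*(-q + w)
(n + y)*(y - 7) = n*y - 7*n + y^2 - 7*y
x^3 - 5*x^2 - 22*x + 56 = (x - 7)*(x - 2)*(x + 4)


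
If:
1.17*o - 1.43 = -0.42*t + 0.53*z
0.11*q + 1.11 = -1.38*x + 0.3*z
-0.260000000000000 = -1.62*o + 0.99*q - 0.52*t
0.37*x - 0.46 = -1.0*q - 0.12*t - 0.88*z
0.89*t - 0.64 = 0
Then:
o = 0.70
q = 1.26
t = 0.72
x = -1.03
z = -0.58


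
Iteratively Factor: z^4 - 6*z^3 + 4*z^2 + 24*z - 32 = (z + 2)*(z^3 - 8*z^2 + 20*z - 16) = (z - 4)*(z + 2)*(z^2 - 4*z + 4) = (z - 4)*(z - 2)*(z + 2)*(z - 2)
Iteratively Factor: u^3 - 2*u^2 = (u)*(u^2 - 2*u) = u*(u - 2)*(u)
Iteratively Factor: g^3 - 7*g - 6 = (g + 2)*(g^2 - 2*g - 3) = (g - 3)*(g + 2)*(g + 1)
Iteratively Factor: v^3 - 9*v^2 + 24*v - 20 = (v - 2)*(v^2 - 7*v + 10) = (v - 2)^2*(v - 5)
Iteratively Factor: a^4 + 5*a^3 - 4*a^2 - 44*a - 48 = (a + 4)*(a^3 + a^2 - 8*a - 12) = (a + 2)*(a + 4)*(a^2 - a - 6) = (a + 2)^2*(a + 4)*(a - 3)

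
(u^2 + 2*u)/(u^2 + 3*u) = (u + 2)/(u + 3)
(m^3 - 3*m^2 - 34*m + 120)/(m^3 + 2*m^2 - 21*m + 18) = (m^2 - 9*m + 20)/(m^2 - 4*m + 3)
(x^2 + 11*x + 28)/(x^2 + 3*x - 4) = (x + 7)/(x - 1)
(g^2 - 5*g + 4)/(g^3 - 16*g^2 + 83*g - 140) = (g - 1)/(g^2 - 12*g + 35)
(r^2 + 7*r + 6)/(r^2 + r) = (r + 6)/r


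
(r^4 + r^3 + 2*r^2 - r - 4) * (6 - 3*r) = -3*r^5 + 3*r^4 + 15*r^2 + 6*r - 24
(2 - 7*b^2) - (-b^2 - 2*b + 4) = -6*b^2 + 2*b - 2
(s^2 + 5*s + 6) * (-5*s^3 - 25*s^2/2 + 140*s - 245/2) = -5*s^5 - 75*s^4/2 + 95*s^3/2 + 1005*s^2/2 + 455*s/2 - 735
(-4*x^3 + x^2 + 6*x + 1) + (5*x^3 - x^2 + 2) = x^3 + 6*x + 3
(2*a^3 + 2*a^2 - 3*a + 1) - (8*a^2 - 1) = 2*a^3 - 6*a^2 - 3*a + 2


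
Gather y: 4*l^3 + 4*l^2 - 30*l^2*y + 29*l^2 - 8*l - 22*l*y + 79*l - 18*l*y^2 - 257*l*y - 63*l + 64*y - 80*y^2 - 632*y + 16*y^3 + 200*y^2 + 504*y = 4*l^3 + 33*l^2 + 8*l + 16*y^3 + y^2*(120 - 18*l) + y*(-30*l^2 - 279*l - 64)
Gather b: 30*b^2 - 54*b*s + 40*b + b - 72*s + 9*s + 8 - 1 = 30*b^2 + b*(41 - 54*s) - 63*s + 7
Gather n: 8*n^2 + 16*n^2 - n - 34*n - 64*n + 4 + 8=24*n^2 - 99*n + 12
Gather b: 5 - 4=1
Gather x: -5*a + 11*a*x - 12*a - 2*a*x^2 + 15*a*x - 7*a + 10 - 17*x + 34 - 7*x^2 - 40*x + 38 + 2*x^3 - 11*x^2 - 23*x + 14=-24*a + 2*x^3 + x^2*(-2*a - 18) + x*(26*a - 80) + 96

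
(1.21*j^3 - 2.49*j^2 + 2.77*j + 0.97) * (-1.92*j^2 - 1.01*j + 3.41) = -2.3232*j^5 + 3.5587*j^4 + 1.3226*j^3 - 13.151*j^2 + 8.466*j + 3.3077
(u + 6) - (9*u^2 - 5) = -9*u^2 + u + 11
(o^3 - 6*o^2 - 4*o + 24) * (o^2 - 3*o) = o^5 - 9*o^4 + 14*o^3 + 36*o^2 - 72*o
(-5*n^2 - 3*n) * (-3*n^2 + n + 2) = 15*n^4 + 4*n^3 - 13*n^2 - 6*n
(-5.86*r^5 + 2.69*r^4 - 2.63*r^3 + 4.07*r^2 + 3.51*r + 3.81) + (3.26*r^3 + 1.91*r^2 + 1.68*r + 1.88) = -5.86*r^5 + 2.69*r^4 + 0.63*r^3 + 5.98*r^2 + 5.19*r + 5.69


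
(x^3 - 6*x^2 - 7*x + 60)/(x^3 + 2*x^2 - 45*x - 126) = (x^2 - 9*x + 20)/(x^2 - x - 42)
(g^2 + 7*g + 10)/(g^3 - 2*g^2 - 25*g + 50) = (g + 2)/(g^2 - 7*g + 10)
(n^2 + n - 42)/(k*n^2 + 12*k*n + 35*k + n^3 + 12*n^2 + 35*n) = (n - 6)/(k*n + 5*k + n^2 + 5*n)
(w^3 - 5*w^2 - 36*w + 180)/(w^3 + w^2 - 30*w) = (w - 6)/w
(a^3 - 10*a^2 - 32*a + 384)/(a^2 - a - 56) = (a^2 - 2*a - 48)/(a + 7)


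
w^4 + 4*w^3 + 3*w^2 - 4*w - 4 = (w - 1)*(w + 1)*(w + 2)^2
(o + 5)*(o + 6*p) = o^2 + 6*o*p + 5*o + 30*p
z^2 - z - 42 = (z - 7)*(z + 6)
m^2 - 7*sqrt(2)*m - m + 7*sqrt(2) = (m - 1)*(m - 7*sqrt(2))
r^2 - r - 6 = (r - 3)*(r + 2)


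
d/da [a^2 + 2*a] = 2*a + 2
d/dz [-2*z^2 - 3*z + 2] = -4*z - 3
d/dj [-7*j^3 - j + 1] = -21*j^2 - 1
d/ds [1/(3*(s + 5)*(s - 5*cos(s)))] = -(s + (s + 5)*(5*sin(s) + 1) - 5*cos(s))/(3*(s + 5)^2*(s - 5*cos(s))^2)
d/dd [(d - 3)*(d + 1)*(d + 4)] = 3*d^2 + 4*d - 11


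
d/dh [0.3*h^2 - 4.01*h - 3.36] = 0.6*h - 4.01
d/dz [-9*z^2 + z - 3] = 1 - 18*z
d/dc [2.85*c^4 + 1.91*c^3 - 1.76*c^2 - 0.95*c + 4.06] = 11.4*c^3 + 5.73*c^2 - 3.52*c - 0.95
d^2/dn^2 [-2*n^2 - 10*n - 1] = -4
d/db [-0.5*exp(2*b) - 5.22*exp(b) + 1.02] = (-1.0*exp(b) - 5.22)*exp(b)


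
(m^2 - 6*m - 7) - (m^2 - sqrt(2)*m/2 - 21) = -6*m + sqrt(2)*m/2 + 14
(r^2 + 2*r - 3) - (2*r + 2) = r^2 - 5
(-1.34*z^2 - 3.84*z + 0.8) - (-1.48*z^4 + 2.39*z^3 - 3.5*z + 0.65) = 1.48*z^4 - 2.39*z^3 - 1.34*z^2 - 0.34*z + 0.15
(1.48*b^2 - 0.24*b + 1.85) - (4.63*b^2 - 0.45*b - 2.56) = -3.15*b^2 + 0.21*b + 4.41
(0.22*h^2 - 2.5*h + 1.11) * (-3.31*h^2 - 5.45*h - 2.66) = -0.7282*h^4 + 7.076*h^3 + 9.3657*h^2 + 0.600499999999999*h - 2.9526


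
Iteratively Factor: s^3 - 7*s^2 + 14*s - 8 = (s - 1)*(s^2 - 6*s + 8) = (s - 2)*(s - 1)*(s - 4)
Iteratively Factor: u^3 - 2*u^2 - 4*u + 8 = (u + 2)*(u^2 - 4*u + 4) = (u - 2)*(u + 2)*(u - 2)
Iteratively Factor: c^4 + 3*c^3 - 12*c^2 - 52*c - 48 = (c - 4)*(c^3 + 7*c^2 + 16*c + 12) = (c - 4)*(c + 2)*(c^2 + 5*c + 6) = (c - 4)*(c + 2)^2*(c + 3)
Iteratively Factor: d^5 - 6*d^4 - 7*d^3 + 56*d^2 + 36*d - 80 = (d - 1)*(d^4 - 5*d^3 - 12*d^2 + 44*d + 80) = (d - 1)*(d + 2)*(d^3 - 7*d^2 + 2*d + 40) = (d - 5)*(d - 1)*(d + 2)*(d^2 - 2*d - 8) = (d - 5)*(d - 1)*(d + 2)^2*(d - 4)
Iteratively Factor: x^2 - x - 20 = (x - 5)*(x + 4)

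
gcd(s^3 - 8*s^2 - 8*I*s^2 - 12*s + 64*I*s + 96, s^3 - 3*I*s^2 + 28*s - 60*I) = s^2 - 8*I*s - 12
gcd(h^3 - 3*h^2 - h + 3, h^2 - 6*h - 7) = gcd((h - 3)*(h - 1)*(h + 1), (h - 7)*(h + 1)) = h + 1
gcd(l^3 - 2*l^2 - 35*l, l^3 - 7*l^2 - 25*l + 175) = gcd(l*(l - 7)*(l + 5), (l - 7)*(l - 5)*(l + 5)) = l^2 - 2*l - 35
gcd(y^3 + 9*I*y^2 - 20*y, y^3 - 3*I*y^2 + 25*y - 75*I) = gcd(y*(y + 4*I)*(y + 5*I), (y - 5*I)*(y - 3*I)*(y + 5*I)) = y + 5*I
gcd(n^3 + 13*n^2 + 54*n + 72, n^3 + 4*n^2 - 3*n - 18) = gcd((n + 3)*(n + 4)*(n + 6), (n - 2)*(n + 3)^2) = n + 3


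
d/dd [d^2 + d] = 2*d + 1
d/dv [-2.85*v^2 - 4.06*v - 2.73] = -5.7*v - 4.06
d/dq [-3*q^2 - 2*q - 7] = -6*q - 2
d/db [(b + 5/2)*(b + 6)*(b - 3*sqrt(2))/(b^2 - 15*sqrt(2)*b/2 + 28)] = (4*b^4 - 60*sqrt(2)*b^3 - 153*sqrt(2)*b^2 + 456*b^2 - 312*sqrt(2)*b + 1904*b - 2856*sqrt(2) - 1020)/(2*(2*b^4 - 30*sqrt(2)*b^3 + 337*b^2 - 840*sqrt(2)*b + 1568))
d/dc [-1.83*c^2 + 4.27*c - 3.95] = 4.27 - 3.66*c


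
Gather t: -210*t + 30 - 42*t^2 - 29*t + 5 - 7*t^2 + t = -49*t^2 - 238*t + 35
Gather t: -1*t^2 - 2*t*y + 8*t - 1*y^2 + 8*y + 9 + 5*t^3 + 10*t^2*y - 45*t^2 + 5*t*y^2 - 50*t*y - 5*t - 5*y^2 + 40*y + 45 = 5*t^3 + t^2*(10*y - 46) + t*(5*y^2 - 52*y + 3) - 6*y^2 + 48*y + 54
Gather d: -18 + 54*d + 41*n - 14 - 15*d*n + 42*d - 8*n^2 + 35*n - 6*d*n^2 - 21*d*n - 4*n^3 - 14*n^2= d*(-6*n^2 - 36*n + 96) - 4*n^3 - 22*n^2 + 76*n - 32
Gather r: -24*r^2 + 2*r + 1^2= -24*r^2 + 2*r + 1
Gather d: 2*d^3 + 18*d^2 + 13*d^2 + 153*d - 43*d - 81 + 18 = 2*d^3 + 31*d^2 + 110*d - 63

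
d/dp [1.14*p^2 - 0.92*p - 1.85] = 2.28*p - 0.92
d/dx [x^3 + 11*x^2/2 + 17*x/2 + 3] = 3*x^2 + 11*x + 17/2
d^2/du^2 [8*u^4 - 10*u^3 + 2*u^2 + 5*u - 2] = 96*u^2 - 60*u + 4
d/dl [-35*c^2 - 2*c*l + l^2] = -2*c + 2*l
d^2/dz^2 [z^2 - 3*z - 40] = 2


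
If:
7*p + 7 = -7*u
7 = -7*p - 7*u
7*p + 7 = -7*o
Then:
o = u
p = -u - 1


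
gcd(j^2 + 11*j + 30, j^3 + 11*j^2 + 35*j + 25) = j + 5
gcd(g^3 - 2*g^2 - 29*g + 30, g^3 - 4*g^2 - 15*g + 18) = g^2 - 7*g + 6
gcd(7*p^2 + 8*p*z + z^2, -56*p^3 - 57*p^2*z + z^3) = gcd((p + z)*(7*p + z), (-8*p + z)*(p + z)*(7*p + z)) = 7*p^2 + 8*p*z + z^2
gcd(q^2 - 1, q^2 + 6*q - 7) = q - 1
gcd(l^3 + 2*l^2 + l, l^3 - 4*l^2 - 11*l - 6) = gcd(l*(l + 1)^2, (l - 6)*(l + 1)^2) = l^2 + 2*l + 1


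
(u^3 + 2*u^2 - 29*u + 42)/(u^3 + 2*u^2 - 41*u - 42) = (u^2 - 5*u + 6)/(u^2 - 5*u - 6)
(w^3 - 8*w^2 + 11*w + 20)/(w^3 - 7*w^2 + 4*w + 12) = (w^2 - 9*w + 20)/(w^2 - 8*w + 12)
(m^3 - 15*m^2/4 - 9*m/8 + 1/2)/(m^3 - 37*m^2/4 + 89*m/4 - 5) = (m + 1/2)/(m - 5)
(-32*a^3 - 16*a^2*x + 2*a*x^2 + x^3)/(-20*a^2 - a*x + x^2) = (-8*a^2 - 2*a*x + x^2)/(-5*a + x)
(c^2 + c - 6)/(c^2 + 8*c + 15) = (c - 2)/(c + 5)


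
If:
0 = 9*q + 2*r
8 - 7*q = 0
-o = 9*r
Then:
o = 324/7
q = 8/7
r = -36/7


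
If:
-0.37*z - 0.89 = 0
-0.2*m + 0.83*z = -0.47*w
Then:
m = 2.35*w - 9.98243243243243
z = -2.41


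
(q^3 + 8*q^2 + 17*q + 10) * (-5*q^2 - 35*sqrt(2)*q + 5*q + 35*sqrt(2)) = -5*q^5 - 35*sqrt(2)*q^4 - 35*q^4 - 245*sqrt(2)*q^3 - 45*q^3 - 315*sqrt(2)*q^2 + 35*q^2 + 50*q + 245*sqrt(2)*q + 350*sqrt(2)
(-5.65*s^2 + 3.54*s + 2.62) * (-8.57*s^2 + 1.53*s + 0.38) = 48.4205*s^4 - 38.9823*s^3 - 19.1842*s^2 + 5.3538*s + 0.9956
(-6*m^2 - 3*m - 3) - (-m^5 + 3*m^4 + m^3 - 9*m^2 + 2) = m^5 - 3*m^4 - m^3 + 3*m^2 - 3*m - 5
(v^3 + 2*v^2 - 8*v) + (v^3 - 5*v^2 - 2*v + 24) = 2*v^3 - 3*v^2 - 10*v + 24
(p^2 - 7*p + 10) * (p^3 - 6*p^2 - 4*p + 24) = p^5 - 13*p^4 + 48*p^3 - 8*p^2 - 208*p + 240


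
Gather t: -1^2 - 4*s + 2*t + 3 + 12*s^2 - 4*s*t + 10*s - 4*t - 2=12*s^2 + 6*s + t*(-4*s - 2)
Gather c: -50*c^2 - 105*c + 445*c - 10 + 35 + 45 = -50*c^2 + 340*c + 70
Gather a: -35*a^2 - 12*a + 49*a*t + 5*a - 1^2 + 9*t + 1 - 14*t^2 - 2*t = -35*a^2 + a*(49*t - 7) - 14*t^2 + 7*t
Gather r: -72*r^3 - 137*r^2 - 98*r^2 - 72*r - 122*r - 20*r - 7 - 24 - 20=-72*r^3 - 235*r^2 - 214*r - 51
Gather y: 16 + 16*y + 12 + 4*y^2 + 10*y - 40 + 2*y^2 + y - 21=6*y^2 + 27*y - 33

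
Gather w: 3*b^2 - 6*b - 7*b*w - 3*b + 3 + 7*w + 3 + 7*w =3*b^2 - 9*b + w*(14 - 7*b) + 6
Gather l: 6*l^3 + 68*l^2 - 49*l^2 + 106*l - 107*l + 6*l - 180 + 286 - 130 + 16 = 6*l^3 + 19*l^2 + 5*l - 8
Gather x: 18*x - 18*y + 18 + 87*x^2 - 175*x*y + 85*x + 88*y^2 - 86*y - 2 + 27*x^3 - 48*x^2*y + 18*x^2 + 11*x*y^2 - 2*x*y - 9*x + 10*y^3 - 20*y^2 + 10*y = 27*x^3 + x^2*(105 - 48*y) + x*(11*y^2 - 177*y + 94) + 10*y^3 + 68*y^2 - 94*y + 16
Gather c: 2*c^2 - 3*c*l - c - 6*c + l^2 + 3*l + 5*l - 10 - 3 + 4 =2*c^2 + c*(-3*l - 7) + l^2 + 8*l - 9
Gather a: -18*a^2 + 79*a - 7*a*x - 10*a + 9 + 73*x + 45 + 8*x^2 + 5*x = -18*a^2 + a*(69 - 7*x) + 8*x^2 + 78*x + 54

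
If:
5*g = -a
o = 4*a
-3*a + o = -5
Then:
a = -5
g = 1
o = -20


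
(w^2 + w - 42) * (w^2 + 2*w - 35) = w^4 + 3*w^3 - 75*w^2 - 119*w + 1470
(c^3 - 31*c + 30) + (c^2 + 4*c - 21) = c^3 + c^2 - 27*c + 9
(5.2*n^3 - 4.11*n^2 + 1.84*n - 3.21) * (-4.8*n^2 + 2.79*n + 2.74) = -24.96*n^5 + 34.236*n^4 - 6.0509*n^3 + 9.2802*n^2 - 3.9143*n - 8.7954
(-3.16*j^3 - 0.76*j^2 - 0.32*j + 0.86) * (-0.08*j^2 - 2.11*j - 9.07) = 0.2528*j^5 + 6.7284*j^4 + 30.2904*j^3 + 7.4996*j^2 + 1.0878*j - 7.8002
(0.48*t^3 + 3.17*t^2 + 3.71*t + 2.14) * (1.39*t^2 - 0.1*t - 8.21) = 0.6672*t^5 + 4.3583*t^4 + 0.899099999999999*t^3 - 23.4221*t^2 - 30.6731*t - 17.5694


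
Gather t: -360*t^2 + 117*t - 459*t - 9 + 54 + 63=-360*t^2 - 342*t + 108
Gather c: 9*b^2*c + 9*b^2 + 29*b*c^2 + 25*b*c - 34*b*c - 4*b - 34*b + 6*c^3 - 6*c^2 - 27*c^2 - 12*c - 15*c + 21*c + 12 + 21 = 9*b^2 - 38*b + 6*c^3 + c^2*(29*b - 33) + c*(9*b^2 - 9*b - 6) + 33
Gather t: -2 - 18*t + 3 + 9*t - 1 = -9*t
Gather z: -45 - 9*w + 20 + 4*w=-5*w - 25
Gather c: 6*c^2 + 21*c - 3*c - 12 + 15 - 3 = 6*c^2 + 18*c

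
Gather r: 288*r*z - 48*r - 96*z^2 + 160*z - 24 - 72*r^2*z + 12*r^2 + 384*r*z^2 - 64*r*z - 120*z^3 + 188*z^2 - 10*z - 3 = r^2*(12 - 72*z) + r*(384*z^2 + 224*z - 48) - 120*z^3 + 92*z^2 + 150*z - 27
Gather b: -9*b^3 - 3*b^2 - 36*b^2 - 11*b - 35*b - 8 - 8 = -9*b^3 - 39*b^2 - 46*b - 16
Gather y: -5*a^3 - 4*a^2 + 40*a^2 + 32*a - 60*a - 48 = -5*a^3 + 36*a^2 - 28*a - 48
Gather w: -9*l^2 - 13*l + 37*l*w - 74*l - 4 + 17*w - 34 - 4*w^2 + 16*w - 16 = -9*l^2 - 87*l - 4*w^2 + w*(37*l + 33) - 54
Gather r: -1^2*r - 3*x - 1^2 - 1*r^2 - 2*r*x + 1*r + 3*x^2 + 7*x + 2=-r^2 - 2*r*x + 3*x^2 + 4*x + 1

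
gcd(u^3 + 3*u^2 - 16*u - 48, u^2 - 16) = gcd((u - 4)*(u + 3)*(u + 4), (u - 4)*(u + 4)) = u^2 - 16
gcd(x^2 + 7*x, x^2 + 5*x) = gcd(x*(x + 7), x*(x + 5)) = x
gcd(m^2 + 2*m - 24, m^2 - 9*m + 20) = m - 4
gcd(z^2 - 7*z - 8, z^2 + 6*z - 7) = 1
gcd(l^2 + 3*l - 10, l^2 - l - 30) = l + 5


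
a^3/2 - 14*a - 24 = (a/2 + 1)*(a - 6)*(a + 4)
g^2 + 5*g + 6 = (g + 2)*(g + 3)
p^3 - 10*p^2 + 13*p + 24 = (p - 8)*(p - 3)*(p + 1)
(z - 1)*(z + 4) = z^2 + 3*z - 4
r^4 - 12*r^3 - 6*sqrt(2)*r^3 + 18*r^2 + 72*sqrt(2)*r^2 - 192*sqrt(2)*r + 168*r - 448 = (r - 8)*(r - 4)*(r - 7*sqrt(2))*(r + sqrt(2))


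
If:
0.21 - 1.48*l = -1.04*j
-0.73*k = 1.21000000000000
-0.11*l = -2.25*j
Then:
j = 0.01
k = -1.66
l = 0.15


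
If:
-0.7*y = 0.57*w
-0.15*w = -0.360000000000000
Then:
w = 2.40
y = -1.95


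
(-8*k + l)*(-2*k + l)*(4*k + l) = 64*k^3 - 24*k^2*l - 6*k*l^2 + l^3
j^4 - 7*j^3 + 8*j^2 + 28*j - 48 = (j - 4)*(j - 3)*(j - 2)*(j + 2)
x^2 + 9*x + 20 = (x + 4)*(x + 5)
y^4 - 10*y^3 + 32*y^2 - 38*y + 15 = (y - 5)*(y - 3)*(y - 1)^2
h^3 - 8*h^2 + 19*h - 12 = (h - 4)*(h - 3)*(h - 1)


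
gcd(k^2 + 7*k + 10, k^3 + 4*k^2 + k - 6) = k + 2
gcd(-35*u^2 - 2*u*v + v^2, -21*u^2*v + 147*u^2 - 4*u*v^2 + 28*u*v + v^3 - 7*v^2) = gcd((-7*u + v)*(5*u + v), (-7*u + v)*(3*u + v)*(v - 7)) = 7*u - v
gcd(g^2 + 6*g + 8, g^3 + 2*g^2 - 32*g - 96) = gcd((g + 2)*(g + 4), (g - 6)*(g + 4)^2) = g + 4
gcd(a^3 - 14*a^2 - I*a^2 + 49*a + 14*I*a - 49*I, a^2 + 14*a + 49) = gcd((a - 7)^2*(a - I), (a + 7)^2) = 1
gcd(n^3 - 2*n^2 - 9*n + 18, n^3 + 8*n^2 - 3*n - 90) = n - 3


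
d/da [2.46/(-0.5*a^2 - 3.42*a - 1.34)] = (2.46*a + 8.4132)/(0.5*a^2 + 3.42*a + 1.34)^2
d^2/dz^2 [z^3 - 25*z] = 6*z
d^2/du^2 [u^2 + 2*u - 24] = 2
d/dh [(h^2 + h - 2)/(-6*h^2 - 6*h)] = (-2*h - 1)/(3*h^2*(h^2 + 2*h + 1))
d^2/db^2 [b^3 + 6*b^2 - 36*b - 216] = 6*b + 12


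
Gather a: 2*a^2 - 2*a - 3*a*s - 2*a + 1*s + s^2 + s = 2*a^2 + a*(-3*s - 4) + s^2 + 2*s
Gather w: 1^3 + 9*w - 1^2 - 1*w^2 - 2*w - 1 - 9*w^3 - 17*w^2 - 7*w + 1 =-9*w^3 - 18*w^2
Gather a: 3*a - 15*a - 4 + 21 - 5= 12 - 12*a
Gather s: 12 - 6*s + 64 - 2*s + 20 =96 - 8*s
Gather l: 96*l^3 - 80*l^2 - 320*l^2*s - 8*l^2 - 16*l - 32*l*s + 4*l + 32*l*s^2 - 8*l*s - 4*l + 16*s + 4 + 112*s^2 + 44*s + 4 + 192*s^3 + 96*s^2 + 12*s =96*l^3 + l^2*(-320*s - 88) + l*(32*s^2 - 40*s - 16) + 192*s^3 + 208*s^2 + 72*s + 8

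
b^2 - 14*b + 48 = (b - 8)*(b - 6)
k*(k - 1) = k^2 - k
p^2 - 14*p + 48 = (p - 8)*(p - 6)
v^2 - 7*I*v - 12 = (v - 4*I)*(v - 3*I)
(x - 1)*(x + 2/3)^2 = x^3 + x^2/3 - 8*x/9 - 4/9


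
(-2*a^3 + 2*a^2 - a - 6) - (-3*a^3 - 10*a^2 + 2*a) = a^3 + 12*a^2 - 3*a - 6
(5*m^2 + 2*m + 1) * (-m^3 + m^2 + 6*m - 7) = -5*m^5 + 3*m^4 + 31*m^3 - 22*m^2 - 8*m - 7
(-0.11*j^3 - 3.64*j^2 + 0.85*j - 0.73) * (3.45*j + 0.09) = -0.3795*j^4 - 12.5679*j^3 + 2.6049*j^2 - 2.442*j - 0.0657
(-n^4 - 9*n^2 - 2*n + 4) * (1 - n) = n^5 - n^4 + 9*n^3 - 7*n^2 - 6*n + 4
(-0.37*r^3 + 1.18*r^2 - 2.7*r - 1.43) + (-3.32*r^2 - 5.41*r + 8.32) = -0.37*r^3 - 2.14*r^2 - 8.11*r + 6.89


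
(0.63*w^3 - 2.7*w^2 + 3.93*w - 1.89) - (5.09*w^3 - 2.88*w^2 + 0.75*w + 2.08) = -4.46*w^3 + 0.18*w^2 + 3.18*w - 3.97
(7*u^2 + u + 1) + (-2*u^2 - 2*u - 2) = 5*u^2 - u - 1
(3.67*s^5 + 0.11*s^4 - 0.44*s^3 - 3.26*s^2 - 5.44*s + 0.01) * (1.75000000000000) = 6.4225*s^5 + 0.1925*s^4 - 0.77*s^3 - 5.705*s^2 - 9.52*s + 0.0175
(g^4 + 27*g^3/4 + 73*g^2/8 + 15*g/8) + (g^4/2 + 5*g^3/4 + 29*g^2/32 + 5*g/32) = 3*g^4/2 + 8*g^3 + 321*g^2/32 + 65*g/32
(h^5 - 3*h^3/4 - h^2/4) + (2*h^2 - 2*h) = h^5 - 3*h^3/4 + 7*h^2/4 - 2*h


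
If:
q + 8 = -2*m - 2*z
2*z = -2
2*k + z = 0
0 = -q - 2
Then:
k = 1/2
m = -2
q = -2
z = -1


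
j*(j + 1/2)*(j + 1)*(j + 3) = j^4 + 9*j^3/2 + 5*j^2 + 3*j/2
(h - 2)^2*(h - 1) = h^3 - 5*h^2 + 8*h - 4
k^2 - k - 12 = (k - 4)*(k + 3)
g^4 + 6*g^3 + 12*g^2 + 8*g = g*(g + 2)^3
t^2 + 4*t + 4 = (t + 2)^2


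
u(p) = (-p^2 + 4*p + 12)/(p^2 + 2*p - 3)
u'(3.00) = -1.00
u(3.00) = 1.25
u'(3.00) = -1.00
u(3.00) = 1.25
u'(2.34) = -2.17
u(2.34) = 2.22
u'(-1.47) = -1.58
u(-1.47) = -1.05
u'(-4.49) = -1.14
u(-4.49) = -3.19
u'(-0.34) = -2.41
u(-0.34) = -2.95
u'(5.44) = -0.22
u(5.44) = 0.11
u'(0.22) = -6.38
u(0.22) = -5.11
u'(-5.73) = -0.38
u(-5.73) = -2.38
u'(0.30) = -7.86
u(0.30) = -5.68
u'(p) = (4 - 2*p)/(p^2 + 2*p - 3) + (-2*p - 2)*(-p^2 + 4*p + 12)/(p^2 + 2*p - 3)^2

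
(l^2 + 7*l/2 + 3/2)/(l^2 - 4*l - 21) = (l + 1/2)/(l - 7)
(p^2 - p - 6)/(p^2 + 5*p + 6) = (p - 3)/(p + 3)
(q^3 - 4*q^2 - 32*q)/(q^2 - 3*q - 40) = q*(q + 4)/(q + 5)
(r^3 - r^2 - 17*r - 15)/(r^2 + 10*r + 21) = (r^2 - 4*r - 5)/(r + 7)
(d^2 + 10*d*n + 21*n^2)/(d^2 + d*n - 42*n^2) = (d + 3*n)/(d - 6*n)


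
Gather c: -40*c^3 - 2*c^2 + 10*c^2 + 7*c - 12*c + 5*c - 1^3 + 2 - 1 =-40*c^3 + 8*c^2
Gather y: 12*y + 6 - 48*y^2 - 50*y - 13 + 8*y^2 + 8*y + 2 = -40*y^2 - 30*y - 5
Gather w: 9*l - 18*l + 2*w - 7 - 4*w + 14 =-9*l - 2*w + 7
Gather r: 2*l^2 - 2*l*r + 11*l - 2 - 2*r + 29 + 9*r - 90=2*l^2 + 11*l + r*(7 - 2*l) - 63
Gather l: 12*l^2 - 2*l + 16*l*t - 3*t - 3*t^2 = 12*l^2 + l*(16*t - 2) - 3*t^2 - 3*t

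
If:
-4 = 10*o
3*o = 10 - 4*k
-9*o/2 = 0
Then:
No Solution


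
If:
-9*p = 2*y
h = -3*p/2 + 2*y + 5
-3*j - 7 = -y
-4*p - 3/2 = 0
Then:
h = 143/16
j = -85/48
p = -3/8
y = 27/16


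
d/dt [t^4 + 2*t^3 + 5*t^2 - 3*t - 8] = 4*t^3 + 6*t^2 + 10*t - 3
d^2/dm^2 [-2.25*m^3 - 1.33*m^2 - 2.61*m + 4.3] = -13.5*m - 2.66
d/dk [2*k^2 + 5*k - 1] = 4*k + 5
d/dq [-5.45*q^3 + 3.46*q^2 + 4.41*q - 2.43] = -16.35*q^2 + 6.92*q + 4.41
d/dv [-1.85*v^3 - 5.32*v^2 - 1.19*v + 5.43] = -5.55*v^2 - 10.64*v - 1.19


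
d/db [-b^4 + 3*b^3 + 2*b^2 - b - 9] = -4*b^3 + 9*b^2 + 4*b - 1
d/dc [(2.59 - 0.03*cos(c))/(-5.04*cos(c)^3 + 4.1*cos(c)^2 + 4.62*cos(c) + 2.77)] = (0.3024*cos(c)^3 - 39.2838*cos(c)^2 + 21.238*cos(c) + 12.0489)*sin(c)/(25.4016*cos(c)^6 - 41.328*cos(c)^5 - 29.7596*cos(c)^4 + 9.9624*cos(c)^3 + 44.0584*cos(c)^2 + 25.5948*cos(c) + 7.6729)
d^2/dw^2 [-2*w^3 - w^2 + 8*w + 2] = -12*w - 2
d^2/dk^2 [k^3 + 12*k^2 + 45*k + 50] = 6*k + 24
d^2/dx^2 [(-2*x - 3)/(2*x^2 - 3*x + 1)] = 2*(12*x*(2*x^2 - 3*x + 1) - (2*x + 3)*(4*x - 3)^2)/(2*x^2 - 3*x + 1)^3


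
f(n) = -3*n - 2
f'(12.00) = -3.00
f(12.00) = -38.00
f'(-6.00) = -3.00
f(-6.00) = 16.00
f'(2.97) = -3.00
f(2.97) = -10.91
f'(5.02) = -3.00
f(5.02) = -17.06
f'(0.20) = -3.00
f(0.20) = -2.60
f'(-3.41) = -3.00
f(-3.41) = 8.23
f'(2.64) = -3.00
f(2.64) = -9.92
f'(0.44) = -3.00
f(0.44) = -3.32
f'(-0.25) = -3.00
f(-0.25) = -1.25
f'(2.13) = -3.00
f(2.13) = -8.39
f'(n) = -3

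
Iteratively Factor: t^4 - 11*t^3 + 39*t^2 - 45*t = (t)*(t^3 - 11*t^2 + 39*t - 45) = t*(t - 5)*(t^2 - 6*t + 9) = t*(t - 5)*(t - 3)*(t - 3)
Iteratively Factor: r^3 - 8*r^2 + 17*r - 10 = (r - 5)*(r^2 - 3*r + 2) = (r - 5)*(r - 2)*(r - 1)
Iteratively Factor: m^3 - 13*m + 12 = (m - 3)*(m^2 + 3*m - 4) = (m - 3)*(m - 1)*(m + 4)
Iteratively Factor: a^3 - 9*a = (a + 3)*(a^2 - 3*a) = a*(a + 3)*(a - 3)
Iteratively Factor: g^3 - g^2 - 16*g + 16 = (g + 4)*(g^2 - 5*g + 4) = (g - 4)*(g + 4)*(g - 1)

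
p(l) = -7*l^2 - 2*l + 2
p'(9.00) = -128.00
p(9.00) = -583.00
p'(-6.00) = 82.00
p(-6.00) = -238.00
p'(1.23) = -19.22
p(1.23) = -11.05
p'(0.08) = -3.12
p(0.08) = 1.80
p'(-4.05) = 54.70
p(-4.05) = -104.72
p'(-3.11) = 41.54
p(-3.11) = -59.48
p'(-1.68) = 21.52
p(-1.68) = -14.40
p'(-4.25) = 57.50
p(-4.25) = -115.94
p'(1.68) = -25.52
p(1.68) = -21.12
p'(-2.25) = 29.50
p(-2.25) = -28.94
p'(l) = -14*l - 2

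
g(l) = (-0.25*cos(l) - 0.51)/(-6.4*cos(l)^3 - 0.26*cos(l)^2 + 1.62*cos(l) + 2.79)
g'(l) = (-0.25*cos(l) - 0.51)*(-19.2*sin(l)*cos(l)^2 - 0.52*sin(l)*cos(l) + 1.62*sin(l))/(-6.4*cos(l)^3 - 0.26*cos(l)^2 + 1.62*cos(l) + 2.79)^2 + 0.25*sin(l)/(-6.4*cos(l)^3 - 0.26*cos(l)^2 + 1.62*cos(l) + 2.79)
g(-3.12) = -0.04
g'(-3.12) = -0.00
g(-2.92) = -0.04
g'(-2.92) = -0.03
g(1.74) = -0.18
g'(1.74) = 0.01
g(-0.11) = 0.35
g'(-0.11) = -0.31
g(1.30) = -0.19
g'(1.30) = 0.07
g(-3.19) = -0.04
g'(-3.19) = 0.01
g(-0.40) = 0.79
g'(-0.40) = -4.85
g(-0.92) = -0.29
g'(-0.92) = -0.68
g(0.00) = 0.34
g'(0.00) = 0.00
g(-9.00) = -0.05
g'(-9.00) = -0.06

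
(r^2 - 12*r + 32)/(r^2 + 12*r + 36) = (r^2 - 12*r + 32)/(r^2 + 12*r + 36)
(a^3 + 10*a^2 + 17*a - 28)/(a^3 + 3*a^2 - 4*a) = (a + 7)/a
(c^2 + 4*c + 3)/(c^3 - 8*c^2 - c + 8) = (c + 3)/(c^2 - 9*c + 8)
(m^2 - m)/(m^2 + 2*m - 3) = m/(m + 3)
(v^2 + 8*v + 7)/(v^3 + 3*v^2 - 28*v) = (v + 1)/(v*(v - 4))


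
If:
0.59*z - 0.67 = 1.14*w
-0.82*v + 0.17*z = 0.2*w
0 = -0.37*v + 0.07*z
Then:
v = 0.25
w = 0.10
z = 1.33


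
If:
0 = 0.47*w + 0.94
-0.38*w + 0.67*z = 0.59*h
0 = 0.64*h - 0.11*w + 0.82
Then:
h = -1.62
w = -2.00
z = -2.57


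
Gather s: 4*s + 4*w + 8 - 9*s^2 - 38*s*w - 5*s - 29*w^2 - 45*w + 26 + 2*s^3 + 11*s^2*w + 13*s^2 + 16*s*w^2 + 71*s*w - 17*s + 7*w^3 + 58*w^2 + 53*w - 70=2*s^3 + s^2*(11*w + 4) + s*(16*w^2 + 33*w - 18) + 7*w^3 + 29*w^2 + 12*w - 36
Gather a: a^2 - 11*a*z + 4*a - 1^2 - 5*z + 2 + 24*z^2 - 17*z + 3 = a^2 + a*(4 - 11*z) + 24*z^2 - 22*z + 4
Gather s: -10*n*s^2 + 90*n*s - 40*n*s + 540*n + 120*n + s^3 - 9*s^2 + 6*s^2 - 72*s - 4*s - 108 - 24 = 660*n + s^3 + s^2*(-10*n - 3) + s*(50*n - 76) - 132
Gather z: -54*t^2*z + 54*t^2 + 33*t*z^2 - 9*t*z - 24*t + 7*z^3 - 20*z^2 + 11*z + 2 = 54*t^2 - 24*t + 7*z^3 + z^2*(33*t - 20) + z*(-54*t^2 - 9*t + 11) + 2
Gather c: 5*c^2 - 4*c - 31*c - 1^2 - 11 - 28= 5*c^2 - 35*c - 40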